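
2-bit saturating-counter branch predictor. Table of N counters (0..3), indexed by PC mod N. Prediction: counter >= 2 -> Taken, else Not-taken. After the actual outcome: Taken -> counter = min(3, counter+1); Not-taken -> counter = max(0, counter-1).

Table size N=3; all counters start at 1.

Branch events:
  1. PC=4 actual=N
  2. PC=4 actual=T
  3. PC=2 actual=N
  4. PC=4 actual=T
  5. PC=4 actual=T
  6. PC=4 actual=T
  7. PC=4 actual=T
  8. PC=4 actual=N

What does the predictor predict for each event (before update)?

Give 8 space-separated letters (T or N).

Ev 1: PC=4 idx=1 pred=N actual=N -> ctr[1]=0
Ev 2: PC=4 idx=1 pred=N actual=T -> ctr[1]=1
Ev 3: PC=2 idx=2 pred=N actual=N -> ctr[2]=0
Ev 4: PC=4 idx=1 pred=N actual=T -> ctr[1]=2
Ev 5: PC=4 idx=1 pred=T actual=T -> ctr[1]=3
Ev 6: PC=4 idx=1 pred=T actual=T -> ctr[1]=3
Ev 7: PC=4 idx=1 pred=T actual=T -> ctr[1]=3
Ev 8: PC=4 idx=1 pred=T actual=N -> ctr[1]=2

Answer: N N N N T T T T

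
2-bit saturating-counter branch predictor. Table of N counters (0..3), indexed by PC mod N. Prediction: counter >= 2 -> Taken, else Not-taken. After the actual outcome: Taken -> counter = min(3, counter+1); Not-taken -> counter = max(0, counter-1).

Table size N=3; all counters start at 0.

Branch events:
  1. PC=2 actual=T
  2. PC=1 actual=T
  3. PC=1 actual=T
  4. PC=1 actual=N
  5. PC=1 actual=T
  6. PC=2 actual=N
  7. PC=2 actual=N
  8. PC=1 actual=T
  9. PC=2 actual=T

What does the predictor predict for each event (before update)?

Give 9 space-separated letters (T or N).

Ev 1: PC=2 idx=2 pred=N actual=T -> ctr[2]=1
Ev 2: PC=1 idx=1 pred=N actual=T -> ctr[1]=1
Ev 3: PC=1 idx=1 pred=N actual=T -> ctr[1]=2
Ev 4: PC=1 idx=1 pred=T actual=N -> ctr[1]=1
Ev 5: PC=1 idx=1 pred=N actual=T -> ctr[1]=2
Ev 6: PC=2 idx=2 pred=N actual=N -> ctr[2]=0
Ev 7: PC=2 idx=2 pred=N actual=N -> ctr[2]=0
Ev 8: PC=1 idx=1 pred=T actual=T -> ctr[1]=3
Ev 9: PC=2 idx=2 pred=N actual=T -> ctr[2]=1

Answer: N N N T N N N T N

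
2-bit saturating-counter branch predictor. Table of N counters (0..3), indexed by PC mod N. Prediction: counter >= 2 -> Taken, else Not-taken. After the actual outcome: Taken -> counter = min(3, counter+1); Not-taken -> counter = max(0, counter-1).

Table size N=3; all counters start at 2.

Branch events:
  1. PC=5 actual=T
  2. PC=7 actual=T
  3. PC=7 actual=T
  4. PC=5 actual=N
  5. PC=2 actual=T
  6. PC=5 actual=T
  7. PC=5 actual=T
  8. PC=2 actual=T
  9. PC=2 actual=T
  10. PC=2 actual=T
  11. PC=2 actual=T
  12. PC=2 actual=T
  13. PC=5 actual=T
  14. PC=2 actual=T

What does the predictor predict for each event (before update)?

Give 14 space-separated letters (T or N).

Answer: T T T T T T T T T T T T T T

Derivation:
Ev 1: PC=5 idx=2 pred=T actual=T -> ctr[2]=3
Ev 2: PC=7 idx=1 pred=T actual=T -> ctr[1]=3
Ev 3: PC=7 idx=1 pred=T actual=T -> ctr[1]=3
Ev 4: PC=5 idx=2 pred=T actual=N -> ctr[2]=2
Ev 5: PC=2 idx=2 pred=T actual=T -> ctr[2]=3
Ev 6: PC=5 idx=2 pred=T actual=T -> ctr[2]=3
Ev 7: PC=5 idx=2 pred=T actual=T -> ctr[2]=3
Ev 8: PC=2 idx=2 pred=T actual=T -> ctr[2]=3
Ev 9: PC=2 idx=2 pred=T actual=T -> ctr[2]=3
Ev 10: PC=2 idx=2 pred=T actual=T -> ctr[2]=3
Ev 11: PC=2 idx=2 pred=T actual=T -> ctr[2]=3
Ev 12: PC=2 idx=2 pred=T actual=T -> ctr[2]=3
Ev 13: PC=5 idx=2 pred=T actual=T -> ctr[2]=3
Ev 14: PC=2 idx=2 pred=T actual=T -> ctr[2]=3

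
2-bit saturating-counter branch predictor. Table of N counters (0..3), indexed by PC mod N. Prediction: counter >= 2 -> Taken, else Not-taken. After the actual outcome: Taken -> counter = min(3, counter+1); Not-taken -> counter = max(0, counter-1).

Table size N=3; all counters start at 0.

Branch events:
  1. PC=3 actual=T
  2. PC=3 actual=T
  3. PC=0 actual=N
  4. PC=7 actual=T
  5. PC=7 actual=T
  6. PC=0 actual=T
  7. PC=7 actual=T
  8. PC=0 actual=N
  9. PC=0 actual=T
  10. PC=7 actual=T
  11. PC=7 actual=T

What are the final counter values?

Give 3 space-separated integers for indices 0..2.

Answer: 2 3 0

Derivation:
Ev 1: PC=3 idx=0 pred=N actual=T -> ctr[0]=1
Ev 2: PC=3 idx=0 pred=N actual=T -> ctr[0]=2
Ev 3: PC=0 idx=0 pred=T actual=N -> ctr[0]=1
Ev 4: PC=7 idx=1 pred=N actual=T -> ctr[1]=1
Ev 5: PC=7 idx=1 pred=N actual=T -> ctr[1]=2
Ev 6: PC=0 idx=0 pred=N actual=T -> ctr[0]=2
Ev 7: PC=7 idx=1 pred=T actual=T -> ctr[1]=3
Ev 8: PC=0 idx=0 pred=T actual=N -> ctr[0]=1
Ev 9: PC=0 idx=0 pred=N actual=T -> ctr[0]=2
Ev 10: PC=7 idx=1 pred=T actual=T -> ctr[1]=3
Ev 11: PC=7 idx=1 pred=T actual=T -> ctr[1]=3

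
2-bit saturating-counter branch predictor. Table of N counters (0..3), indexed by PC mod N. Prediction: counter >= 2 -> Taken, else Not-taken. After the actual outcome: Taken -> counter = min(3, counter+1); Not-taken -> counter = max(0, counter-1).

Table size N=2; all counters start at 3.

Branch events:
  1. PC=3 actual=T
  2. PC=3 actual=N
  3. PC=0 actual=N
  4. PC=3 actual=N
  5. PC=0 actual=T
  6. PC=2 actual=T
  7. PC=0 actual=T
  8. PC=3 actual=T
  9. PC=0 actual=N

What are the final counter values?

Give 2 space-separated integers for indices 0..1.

Answer: 2 2

Derivation:
Ev 1: PC=3 idx=1 pred=T actual=T -> ctr[1]=3
Ev 2: PC=3 idx=1 pred=T actual=N -> ctr[1]=2
Ev 3: PC=0 idx=0 pred=T actual=N -> ctr[0]=2
Ev 4: PC=3 idx=1 pred=T actual=N -> ctr[1]=1
Ev 5: PC=0 idx=0 pred=T actual=T -> ctr[0]=3
Ev 6: PC=2 idx=0 pred=T actual=T -> ctr[0]=3
Ev 7: PC=0 idx=0 pred=T actual=T -> ctr[0]=3
Ev 8: PC=3 idx=1 pred=N actual=T -> ctr[1]=2
Ev 9: PC=0 idx=0 pred=T actual=N -> ctr[0]=2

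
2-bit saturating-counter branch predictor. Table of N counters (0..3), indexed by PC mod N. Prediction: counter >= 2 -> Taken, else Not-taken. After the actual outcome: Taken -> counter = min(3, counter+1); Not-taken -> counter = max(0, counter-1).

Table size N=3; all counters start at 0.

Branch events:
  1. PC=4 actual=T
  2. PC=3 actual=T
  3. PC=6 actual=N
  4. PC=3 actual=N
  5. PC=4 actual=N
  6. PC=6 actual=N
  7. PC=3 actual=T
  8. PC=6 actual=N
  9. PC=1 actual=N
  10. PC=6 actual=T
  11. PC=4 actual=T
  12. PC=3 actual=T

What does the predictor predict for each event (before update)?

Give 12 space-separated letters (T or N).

Ev 1: PC=4 idx=1 pred=N actual=T -> ctr[1]=1
Ev 2: PC=3 idx=0 pred=N actual=T -> ctr[0]=1
Ev 3: PC=6 idx=0 pred=N actual=N -> ctr[0]=0
Ev 4: PC=3 idx=0 pred=N actual=N -> ctr[0]=0
Ev 5: PC=4 idx=1 pred=N actual=N -> ctr[1]=0
Ev 6: PC=6 idx=0 pred=N actual=N -> ctr[0]=0
Ev 7: PC=3 idx=0 pred=N actual=T -> ctr[0]=1
Ev 8: PC=6 idx=0 pred=N actual=N -> ctr[0]=0
Ev 9: PC=1 idx=1 pred=N actual=N -> ctr[1]=0
Ev 10: PC=6 idx=0 pred=N actual=T -> ctr[0]=1
Ev 11: PC=4 idx=1 pred=N actual=T -> ctr[1]=1
Ev 12: PC=3 idx=0 pred=N actual=T -> ctr[0]=2

Answer: N N N N N N N N N N N N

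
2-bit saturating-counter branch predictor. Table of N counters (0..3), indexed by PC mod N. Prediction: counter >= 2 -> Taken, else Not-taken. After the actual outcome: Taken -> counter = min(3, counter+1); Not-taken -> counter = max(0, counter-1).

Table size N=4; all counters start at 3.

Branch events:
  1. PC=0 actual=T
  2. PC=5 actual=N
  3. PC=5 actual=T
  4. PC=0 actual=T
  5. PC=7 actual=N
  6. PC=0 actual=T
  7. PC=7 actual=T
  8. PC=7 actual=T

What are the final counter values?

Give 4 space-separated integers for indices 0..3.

Ev 1: PC=0 idx=0 pred=T actual=T -> ctr[0]=3
Ev 2: PC=5 idx=1 pred=T actual=N -> ctr[1]=2
Ev 3: PC=5 idx=1 pred=T actual=T -> ctr[1]=3
Ev 4: PC=0 idx=0 pred=T actual=T -> ctr[0]=3
Ev 5: PC=7 idx=3 pred=T actual=N -> ctr[3]=2
Ev 6: PC=0 idx=0 pred=T actual=T -> ctr[0]=3
Ev 7: PC=7 idx=3 pred=T actual=T -> ctr[3]=3
Ev 8: PC=7 idx=3 pred=T actual=T -> ctr[3]=3

Answer: 3 3 3 3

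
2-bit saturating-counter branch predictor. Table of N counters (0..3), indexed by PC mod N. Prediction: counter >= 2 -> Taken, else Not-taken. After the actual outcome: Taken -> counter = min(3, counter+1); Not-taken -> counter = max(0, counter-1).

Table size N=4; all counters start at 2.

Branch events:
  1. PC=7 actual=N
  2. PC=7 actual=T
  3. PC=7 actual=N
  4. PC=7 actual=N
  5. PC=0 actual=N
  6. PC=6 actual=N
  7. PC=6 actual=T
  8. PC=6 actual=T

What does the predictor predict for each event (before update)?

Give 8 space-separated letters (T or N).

Ev 1: PC=7 idx=3 pred=T actual=N -> ctr[3]=1
Ev 2: PC=7 idx=3 pred=N actual=T -> ctr[3]=2
Ev 3: PC=7 idx=3 pred=T actual=N -> ctr[3]=1
Ev 4: PC=7 idx=3 pred=N actual=N -> ctr[3]=0
Ev 5: PC=0 idx=0 pred=T actual=N -> ctr[0]=1
Ev 6: PC=6 idx=2 pred=T actual=N -> ctr[2]=1
Ev 7: PC=6 idx=2 pred=N actual=T -> ctr[2]=2
Ev 8: PC=6 idx=2 pred=T actual=T -> ctr[2]=3

Answer: T N T N T T N T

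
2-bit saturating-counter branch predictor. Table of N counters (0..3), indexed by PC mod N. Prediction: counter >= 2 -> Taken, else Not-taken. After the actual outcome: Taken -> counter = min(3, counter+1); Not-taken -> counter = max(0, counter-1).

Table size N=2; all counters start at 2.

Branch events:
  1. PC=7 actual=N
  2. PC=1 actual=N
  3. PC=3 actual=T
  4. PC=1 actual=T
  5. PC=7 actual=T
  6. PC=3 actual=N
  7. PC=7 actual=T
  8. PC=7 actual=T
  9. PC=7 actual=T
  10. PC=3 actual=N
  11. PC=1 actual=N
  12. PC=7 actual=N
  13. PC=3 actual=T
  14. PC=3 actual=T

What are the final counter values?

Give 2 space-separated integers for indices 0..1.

Ev 1: PC=7 idx=1 pred=T actual=N -> ctr[1]=1
Ev 2: PC=1 idx=1 pred=N actual=N -> ctr[1]=0
Ev 3: PC=3 idx=1 pred=N actual=T -> ctr[1]=1
Ev 4: PC=1 idx=1 pred=N actual=T -> ctr[1]=2
Ev 5: PC=7 idx=1 pred=T actual=T -> ctr[1]=3
Ev 6: PC=3 idx=1 pred=T actual=N -> ctr[1]=2
Ev 7: PC=7 idx=1 pred=T actual=T -> ctr[1]=3
Ev 8: PC=7 idx=1 pred=T actual=T -> ctr[1]=3
Ev 9: PC=7 idx=1 pred=T actual=T -> ctr[1]=3
Ev 10: PC=3 idx=1 pred=T actual=N -> ctr[1]=2
Ev 11: PC=1 idx=1 pred=T actual=N -> ctr[1]=1
Ev 12: PC=7 idx=1 pred=N actual=N -> ctr[1]=0
Ev 13: PC=3 idx=1 pred=N actual=T -> ctr[1]=1
Ev 14: PC=3 idx=1 pred=N actual=T -> ctr[1]=2

Answer: 2 2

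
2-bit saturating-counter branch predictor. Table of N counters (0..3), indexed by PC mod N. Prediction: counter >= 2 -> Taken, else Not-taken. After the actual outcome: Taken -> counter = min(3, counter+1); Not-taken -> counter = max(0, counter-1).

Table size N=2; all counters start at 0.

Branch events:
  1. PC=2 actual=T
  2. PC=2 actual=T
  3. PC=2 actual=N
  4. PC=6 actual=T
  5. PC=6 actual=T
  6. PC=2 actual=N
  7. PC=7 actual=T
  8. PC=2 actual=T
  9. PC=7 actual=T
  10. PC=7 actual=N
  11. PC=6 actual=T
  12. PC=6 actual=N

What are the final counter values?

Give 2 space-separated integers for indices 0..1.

Ev 1: PC=2 idx=0 pred=N actual=T -> ctr[0]=1
Ev 2: PC=2 idx=0 pred=N actual=T -> ctr[0]=2
Ev 3: PC=2 idx=0 pred=T actual=N -> ctr[0]=1
Ev 4: PC=6 idx=0 pred=N actual=T -> ctr[0]=2
Ev 5: PC=6 idx=0 pred=T actual=T -> ctr[0]=3
Ev 6: PC=2 idx=0 pred=T actual=N -> ctr[0]=2
Ev 7: PC=7 idx=1 pred=N actual=T -> ctr[1]=1
Ev 8: PC=2 idx=0 pred=T actual=T -> ctr[0]=3
Ev 9: PC=7 idx=1 pred=N actual=T -> ctr[1]=2
Ev 10: PC=7 idx=1 pred=T actual=N -> ctr[1]=1
Ev 11: PC=6 idx=0 pred=T actual=T -> ctr[0]=3
Ev 12: PC=6 idx=0 pred=T actual=N -> ctr[0]=2

Answer: 2 1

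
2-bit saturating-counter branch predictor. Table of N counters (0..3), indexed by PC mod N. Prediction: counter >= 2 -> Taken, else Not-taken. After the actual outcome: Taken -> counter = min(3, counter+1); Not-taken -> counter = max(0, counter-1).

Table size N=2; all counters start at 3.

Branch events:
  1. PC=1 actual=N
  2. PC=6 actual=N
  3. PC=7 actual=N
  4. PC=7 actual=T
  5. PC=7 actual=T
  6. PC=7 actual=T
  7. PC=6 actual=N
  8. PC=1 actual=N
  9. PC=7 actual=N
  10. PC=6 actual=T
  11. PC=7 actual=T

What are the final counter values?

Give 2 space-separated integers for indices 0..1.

Answer: 2 2

Derivation:
Ev 1: PC=1 idx=1 pred=T actual=N -> ctr[1]=2
Ev 2: PC=6 idx=0 pred=T actual=N -> ctr[0]=2
Ev 3: PC=7 idx=1 pred=T actual=N -> ctr[1]=1
Ev 4: PC=7 idx=1 pred=N actual=T -> ctr[1]=2
Ev 5: PC=7 idx=1 pred=T actual=T -> ctr[1]=3
Ev 6: PC=7 idx=1 pred=T actual=T -> ctr[1]=3
Ev 7: PC=6 idx=0 pred=T actual=N -> ctr[0]=1
Ev 8: PC=1 idx=1 pred=T actual=N -> ctr[1]=2
Ev 9: PC=7 idx=1 pred=T actual=N -> ctr[1]=1
Ev 10: PC=6 idx=0 pred=N actual=T -> ctr[0]=2
Ev 11: PC=7 idx=1 pred=N actual=T -> ctr[1]=2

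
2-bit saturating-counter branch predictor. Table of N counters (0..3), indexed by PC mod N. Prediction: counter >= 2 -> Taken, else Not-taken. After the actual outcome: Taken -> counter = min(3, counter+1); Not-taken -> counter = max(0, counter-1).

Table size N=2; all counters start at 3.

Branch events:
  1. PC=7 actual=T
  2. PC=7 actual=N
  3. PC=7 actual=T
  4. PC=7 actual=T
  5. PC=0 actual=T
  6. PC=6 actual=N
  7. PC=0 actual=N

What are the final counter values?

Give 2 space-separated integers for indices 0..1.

Answer: 1 3

Derivation:
Ev 1: PC=7 idx=1 pred=T actual=T -> ctr[1]=3
Ev 2: PC=7 idx=1 pred=T actual=N -> ctr[1]=2
Ev 3: PC=7 idx=1 pred=T actual=T -> ctr[1]=3
Ev 4: PC=7 idx=1 pred=T actual=T -> ctr[1]=3
Ev 5: PC=0 idx=0 pred=T actual=T -> ctr[0]=3
Ev 6: PC=6 idx=0 pred=T actual=N -> ctr[0]=2
Ev 7: PC=0 idx=0 pred=T actual=N -> ctr[0]=1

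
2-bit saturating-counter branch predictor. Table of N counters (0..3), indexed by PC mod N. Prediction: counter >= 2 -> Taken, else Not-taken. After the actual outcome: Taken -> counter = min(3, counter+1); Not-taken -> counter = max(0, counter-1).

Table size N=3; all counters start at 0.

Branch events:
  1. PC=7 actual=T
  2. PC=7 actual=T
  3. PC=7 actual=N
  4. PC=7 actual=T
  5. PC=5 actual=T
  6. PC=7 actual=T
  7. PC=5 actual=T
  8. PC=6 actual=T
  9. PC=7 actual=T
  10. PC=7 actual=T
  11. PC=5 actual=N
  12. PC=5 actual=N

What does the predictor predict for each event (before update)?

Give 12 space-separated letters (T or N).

Ev 1: PC=7 idx=1 pred=N actual=T -> ctr[1]=1
Ev 2: PC=7 idx=1 pred=N actual=T -> ctr[1]=2
Ev 3: PC=7 idx=1 pred=T actual=N -> ctr[1]=1
Ev 4: PC=7 idx=1 pred=N actual=T -> ctr[1]=2
Ev 5: PC=5 idx=2 pred=N actual=T -> ctr[2]=1
Ev 6: PC=7 idx=1 pred=T actual=T -> ctr[1]=3
Ev 7: PC=5 idx=2 pred=N actual=T -> ctr[2]=2
Ev 8: PC=6 idx=0 pred=N actual=T -> ctr[0]=1
Ev 9: PC=7 idx=1 pred=T actual=T -> ctr[1]=3
Ev 10: PC=7 idx=1 pred=T actual=T -> ctr[1]=3
Ev 11: PC=5 idx=2 pred=T actual=N -> ctr[2]=1
Ev 12: PC=5 idx=2 pred=N actual=N -> ctr[2]=0

Answer: N N T N N T N N T T T N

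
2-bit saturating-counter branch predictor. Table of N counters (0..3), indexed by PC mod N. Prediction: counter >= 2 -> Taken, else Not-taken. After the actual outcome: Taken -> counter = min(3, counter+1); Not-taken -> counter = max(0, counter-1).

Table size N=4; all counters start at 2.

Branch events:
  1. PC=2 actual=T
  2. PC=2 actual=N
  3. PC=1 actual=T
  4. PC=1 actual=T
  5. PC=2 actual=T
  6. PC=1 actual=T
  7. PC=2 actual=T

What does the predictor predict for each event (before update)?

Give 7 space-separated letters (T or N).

Ev 1: PC=2 idx=2 pred=T actual=T -> ctr[2]=3
Ev 2: PC=2 idx=2 pred=T actual=N -> ctr[2]=2
Ev 3: PC=1 idx=1 pred=T actual=T -> ctr[1]=3
Ev 4: PC=1 idx=1 pred=T actual=T -> ctr[1]=3
Ev 5: PC=2 idx=2 pred=T actual=T -> ctr[2]=3
Ev 6: PC=1 idx=1 pred=T actual=T -> ctr[1]=3
Ev 7: PC=2 idx=2 pred=T actual=T -> ctr[2]=3

Answer: T T T T T T T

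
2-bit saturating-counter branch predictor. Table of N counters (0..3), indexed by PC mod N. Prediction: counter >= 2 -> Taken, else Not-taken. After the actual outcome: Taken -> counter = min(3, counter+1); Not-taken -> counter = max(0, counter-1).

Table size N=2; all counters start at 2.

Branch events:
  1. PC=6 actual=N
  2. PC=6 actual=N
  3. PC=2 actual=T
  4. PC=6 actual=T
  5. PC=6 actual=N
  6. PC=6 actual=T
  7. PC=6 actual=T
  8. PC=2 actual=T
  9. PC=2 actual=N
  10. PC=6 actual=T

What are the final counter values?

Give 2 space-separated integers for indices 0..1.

Ev 1: PC=6 idx=0 pred=T actual=N -> ctr[0]=1
Ev 2: PC=6 idx=0 pred=N actual=N -> ctr[0]=0
Ev 3: PC=2 idx=0 pred=N actual=T -> ctr[0]=1
Ev 4: PC=6 idx=0 pred=N actual=T -> ctr[0]=2
Ev 5: PC=6 idx=0 pred=T actual=N -> ctr[0]=1
Ev 6: PC=6 idx=0 pred=N actual=T -> ctr[0]=2
Ev 7: PC=6 idx=0 pred=T actual=T -> ctr[0]=3
Ev 8: PC=2 idx=0 pred=T actual=T -> ctr[0]=3
Ev 9: PC=2 idx=0 pred=T actual=N -> ctr[0]=2
Ev 10: PC=6 idx=0 pred=T actual=T -> ctr[0]=3

Answer: 3 2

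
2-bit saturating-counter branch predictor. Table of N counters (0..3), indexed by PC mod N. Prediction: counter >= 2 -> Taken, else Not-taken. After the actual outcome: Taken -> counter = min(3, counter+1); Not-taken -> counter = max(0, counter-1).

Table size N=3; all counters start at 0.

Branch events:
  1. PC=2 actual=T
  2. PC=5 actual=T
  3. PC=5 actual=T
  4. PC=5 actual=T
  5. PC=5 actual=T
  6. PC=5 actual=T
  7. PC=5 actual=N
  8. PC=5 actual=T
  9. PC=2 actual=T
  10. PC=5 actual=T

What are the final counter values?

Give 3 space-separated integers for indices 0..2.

Ev 1: PC=2 idx=2 pred=N actual=T -> ctr[2]=1
Ev 2: PC=5 idx=2 pred=N actual=T -> ctr[2]=2
Ev 3: PC=5 idx=2 pred=T actual=T -> ctr[2]=3
Ev 4: PC=5 idx=2 pred=T actual=T -> ctr[2]=3
Ev 5: PC=5 idx=2 pred=T actual=T -> ctr[2]=3
Ev 6: PC=5 idx=2 pred=T actual=T -> ctr[2]=3
Ev 7: PC=5 idx=2 pred=T actual=N -> ctr[2]=2
Ev 8: PC=5 idx=2 pred=T actual=T -> ctr[2]=3
Ev 9: PC=2 idx=2 pred=T actual=T -> ctr[2]=3
Ev 10: PC=5 idx=2 pred=T actual=T -> ctr[2]=3

Answer: 0 0 3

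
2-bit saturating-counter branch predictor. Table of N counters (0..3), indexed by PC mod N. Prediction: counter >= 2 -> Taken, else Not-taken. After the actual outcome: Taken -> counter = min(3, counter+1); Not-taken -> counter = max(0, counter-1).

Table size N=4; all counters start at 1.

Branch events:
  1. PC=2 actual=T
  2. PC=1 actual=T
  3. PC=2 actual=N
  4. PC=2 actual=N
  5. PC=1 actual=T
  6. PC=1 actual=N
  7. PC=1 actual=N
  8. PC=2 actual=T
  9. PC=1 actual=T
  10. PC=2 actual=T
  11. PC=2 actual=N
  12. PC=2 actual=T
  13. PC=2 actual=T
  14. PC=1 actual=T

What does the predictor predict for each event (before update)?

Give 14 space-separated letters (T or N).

Answer: N N T N T T T N N N T N T T

Derivation:
Ev 1: PC=2 idx=2 pred=N actual=T -> ctr[2]=2
Ev 2: PC=1 idx=1 pred=N actual=T -> ctr[1]=2
Ev 3: PC=2 idx=2 pred=T actual=N -> ctr[2]=1
Ev 4: PC=2 idx=2 pred=N actual=N -> ctr[2]=0
Ev 5: PC=1 idx=1 pred=T actual=T -> ctr[1]=3
Ev 6: PC=1 idx=1 pred=T actual=N -> ctr[1]=2
Ev 7: PC=1 idx=1 pred=T actual=N -> ctr[1]=1
Ev 8: PC=2 idx=2 pred=N actual=T -> ctr[2]=1
Ev 9: PC=1 idx=1 pred=N actual=T -> ctr[1]=2
Ev 10: PC=2 idx=2 pred=N actual=T -> ctr[2]=2
Ev 11: PC=2 idx=2 pred=T actual=N -> ctr[2]=1
Ev 12: PC=2 idx=2 pred=N actual=T -> ctr[2]=2
Ev 13: PC=2 idx=2 pred=T actual=T -> ctr[2]=3
Ev 14: PC=1 idx=1 pred=T actual=T -> ctr[1]=3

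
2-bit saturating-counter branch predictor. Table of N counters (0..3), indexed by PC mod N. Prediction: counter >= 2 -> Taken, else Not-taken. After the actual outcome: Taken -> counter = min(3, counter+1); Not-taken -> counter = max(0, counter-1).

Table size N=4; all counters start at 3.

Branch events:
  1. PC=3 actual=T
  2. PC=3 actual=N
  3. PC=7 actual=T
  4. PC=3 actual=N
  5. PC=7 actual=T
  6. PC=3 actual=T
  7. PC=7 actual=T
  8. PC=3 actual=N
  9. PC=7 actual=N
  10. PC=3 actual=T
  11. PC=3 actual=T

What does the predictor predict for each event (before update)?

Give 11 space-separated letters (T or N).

Ev 1: PC=3 idx=3 pred=T actual=T -> ctr[3]=3
Ev 2: PC=3 idx=3 pred=T actual=N -> ctr[3]=2
Ev 3: PC=7 idx=3 pred=T actual=T -> ctr[3]=3
Ev 4: PC=3 idx=3 pred=T actual=N -> ctr[3]=2
Ev 5: PC=7 idx=3 pred=T actual=T -> ctr[3]=3
Ev 6: PC=3 idx=3 pred=T actual=T -> ctr[3]=3
Ev 7: PC=7 idx=3 pred=T actual=T -> ctr[3]=3
Ev 8: PC=3 idx=3 pred=T actual=N -> ctr[3]=2
Ev 9: PC=7 idx=3 pred=T actual=N -> ctr[3]=1
Ev 10: PC=3 idx=3 pred=N actual=T -> ctr[3]=2
Ev 11: PC=3 idx=3 pred=T actual=T -> ctr[3]=3

Answer: T T T T T T T T T N T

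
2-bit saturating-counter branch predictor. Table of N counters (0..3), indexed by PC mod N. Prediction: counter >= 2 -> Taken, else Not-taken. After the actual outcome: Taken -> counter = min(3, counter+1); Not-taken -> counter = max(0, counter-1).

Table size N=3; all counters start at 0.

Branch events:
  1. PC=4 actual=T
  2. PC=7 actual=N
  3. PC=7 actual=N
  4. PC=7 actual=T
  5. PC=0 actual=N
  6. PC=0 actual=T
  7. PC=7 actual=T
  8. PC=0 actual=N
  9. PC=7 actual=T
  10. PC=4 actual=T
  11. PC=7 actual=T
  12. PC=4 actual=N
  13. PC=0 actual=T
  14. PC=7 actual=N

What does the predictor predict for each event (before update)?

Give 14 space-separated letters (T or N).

Ev 1: PC=4 idx=1 pred=N actual=T -> ctr[1]=1
Ev 2: PC=7 idx=1 pred=N actual=N -> ctr[1]=0
Ev 3: PC=7 idx=1 pred=N actual=N -> ctr[1]=0
Ev 4: PC=7 idx=1 pred=N actual=T -> ctr[1]=1
Ev 5: PC=0 idx=0 pred=N actual=N -> ctr[0]=0
Ev 6: PC=0 idx=0 pred=N actual=T -> ctr[0]=1
Ev 7: PC=7 idx=1 pred=N actual=T -> ctr[1]=2
Ev 8: PC=0 idx=0 pred=N actual=N -> ctr[0]=0
Ev 9: PC=7 idx=1 pred=T actual=T -> ctr[1]=3
Ev 10: PC=4 idx=1 pred=T actual=T -> ctr[1]=3
Ev 11: PC=7 idx=1 pred=T actual=T -> ctr[1]=3
Ev 12: PC=4 idx=1 pred=T actual=N -> ctr[1]=2
Ev 13: PC=0 idx=0 pred=N actual=T -> ctr[0]=1
Ev 14: PC=7 idx=1 pred=T actual=N -> ctr[1]=1

Answer: N N N N N N N N T T T T N T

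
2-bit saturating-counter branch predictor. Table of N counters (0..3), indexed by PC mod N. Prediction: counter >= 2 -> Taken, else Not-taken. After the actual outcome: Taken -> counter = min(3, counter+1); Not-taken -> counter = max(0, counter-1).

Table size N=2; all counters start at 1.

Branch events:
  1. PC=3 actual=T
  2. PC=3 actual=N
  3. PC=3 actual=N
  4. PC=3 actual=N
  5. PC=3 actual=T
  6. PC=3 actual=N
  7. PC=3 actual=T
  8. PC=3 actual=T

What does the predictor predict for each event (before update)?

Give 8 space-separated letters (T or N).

Answer: N T N N N N N N

Derivation:
Ev 1: PC=3 idx=1 pred=N actual=T -> ctr[1]=2
Ev 2: PC=3 idx=1 pred=T actual=N -> ctr[1]=1
Ev 3: PC=3 idx=1 pred=N actual=N -> ctr[1]=0
Ev 4: PC=3 idx=1 pred=N actual=N -> ctr[1]=0
Ev 5: PC=3 idx=1 pred=N actual=T -> ctr[1]=1
Ev 6: PC=3 idx=1 pred=N actual=N -> ctr[1]=0
Ev 7: PC=3 idx=1 pred=N actual=T -> ctr[1]=1
Ev 8: PC=3 idx=1 pred=N actual=T -> ctr[1]=2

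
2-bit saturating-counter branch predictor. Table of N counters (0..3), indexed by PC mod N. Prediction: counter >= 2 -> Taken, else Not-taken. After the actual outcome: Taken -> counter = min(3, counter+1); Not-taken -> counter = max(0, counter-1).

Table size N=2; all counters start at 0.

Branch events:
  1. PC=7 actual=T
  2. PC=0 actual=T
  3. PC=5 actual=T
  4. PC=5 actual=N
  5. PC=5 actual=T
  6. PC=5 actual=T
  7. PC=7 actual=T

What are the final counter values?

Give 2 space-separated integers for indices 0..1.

Ev 1: PC=7 idx=1 pred=N actual=T -> ctr[1]=1
Ev 2: PC=0 idx=0 pred=N actual=T -> ctr[0]=1
Ev 3: PC=5 idx=1 pred=N actual=T -> ctr[1]=2
Ev 4: PC=5 idx=1 pred=T actual=N -> ctr[1]=1
Ev 5: PC=5 idx=1 pred=N actual=T -> ctr[1]=2
Ev 6: PC=5 idx=1 pred=T actual=T -> ctr[1]=3
Ev 7: PC=7 idx=1 pred=T actual=T -> ctr[1]=3

Answer: 1 3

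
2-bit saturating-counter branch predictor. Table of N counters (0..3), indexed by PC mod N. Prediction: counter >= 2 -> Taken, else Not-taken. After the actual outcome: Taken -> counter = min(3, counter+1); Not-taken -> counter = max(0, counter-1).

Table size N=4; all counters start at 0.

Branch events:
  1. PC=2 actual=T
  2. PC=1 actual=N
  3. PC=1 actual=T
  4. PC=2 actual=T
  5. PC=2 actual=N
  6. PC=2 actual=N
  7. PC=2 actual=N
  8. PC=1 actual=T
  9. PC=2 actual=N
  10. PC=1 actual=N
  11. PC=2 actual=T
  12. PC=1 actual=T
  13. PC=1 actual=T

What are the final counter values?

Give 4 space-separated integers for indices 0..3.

Answer: 0 3 1 0

Derivation:
Ev 1: PC=2 idx=2 pred=N actual=T -> ctr[2]=1
Ev 2: PC=1 idx=1 pred=N actual=N -> ctr[1]=0
Ev 3: PC=1 idx=1 pred=N actual=T -> ctr[1]=1
Ev 4: PC=2 idx=2 pred=N actual=T -> ctr[2]=2
Ev 5: PC=2 idx=2 pred=T actual=N -> ctr[2]=1
Ev 6: PC=2 idx=2 pred=N actual=N -> ctr[2]=0
Ev 7: PC=2 idx=2 pred=N actual=N -> ctr[2]=0
Ev 8: PC=1 idx=1 pred=N actual=T -> ctr[1]=2
Ev 9: PC=2 idx=2 pred=N actual=N -> ctr[2]=0
Ev 10: PC=1 idx=1 pred=T actual=N -> ctr[1]=1
Ev 11: PC=2 idx=2 pred=N actual=T -> ctr[2]=1
Ev 12: PC=1 idx=1 pred=N actual=T -> ctr[1]=2
Ev 13: PC=1 idx=1 pred=T actual=T -> ctr[1]=3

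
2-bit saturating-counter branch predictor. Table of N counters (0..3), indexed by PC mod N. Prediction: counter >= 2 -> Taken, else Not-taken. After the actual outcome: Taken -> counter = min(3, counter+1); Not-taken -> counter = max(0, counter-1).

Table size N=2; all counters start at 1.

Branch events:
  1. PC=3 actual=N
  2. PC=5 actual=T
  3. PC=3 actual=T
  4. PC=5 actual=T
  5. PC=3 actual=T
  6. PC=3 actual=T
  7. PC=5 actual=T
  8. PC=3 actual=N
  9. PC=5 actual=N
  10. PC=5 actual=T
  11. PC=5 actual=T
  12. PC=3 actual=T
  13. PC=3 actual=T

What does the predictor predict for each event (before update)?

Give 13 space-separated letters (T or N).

Answer: N N N T T T T T T N T T T

Derivation:
Ev 1: PC=3 idx=1 pred=N actual=N -> ctr[1]=0
Ev 2: PC=5 idx=1 pred=N actual=T -> ctr[1]=1
Ev 3: PC=3 idx=1 pred=N actual=T -> ctr[1]=2
Ev 4: PC=5 idx=1 pred=T actual=T -> ctr[1]=3
Ev 5: PC=3 idx=1 pred=T actual=T -> ctr[1]=3
Ev 6: PC=3 idx=1 pred=T actual=T -> ctr[1]=3
Ev 7: PC=5 idx=1 pred=T actual=T -> ctr[1]=3
Ev 8: PC=3 idx=1 pred=T actual=N -> ctr[1]=2
Ev 9: PC=5 idx=1 pred=T actual=N -> ctr[1]=1
Ev 10: PC=5 idx=1 pred=N actual=T -> ctr[1]=2
Ev 11: PC=5 idx=1 pred=T actual=T -> ctr[1]=3
Ev 12: PC=3 idx=1 pred=T actual=T -> ctr[1]=3
Ev 13: PC=3 idx=1 pred=T actual=T -> ctr[1]=3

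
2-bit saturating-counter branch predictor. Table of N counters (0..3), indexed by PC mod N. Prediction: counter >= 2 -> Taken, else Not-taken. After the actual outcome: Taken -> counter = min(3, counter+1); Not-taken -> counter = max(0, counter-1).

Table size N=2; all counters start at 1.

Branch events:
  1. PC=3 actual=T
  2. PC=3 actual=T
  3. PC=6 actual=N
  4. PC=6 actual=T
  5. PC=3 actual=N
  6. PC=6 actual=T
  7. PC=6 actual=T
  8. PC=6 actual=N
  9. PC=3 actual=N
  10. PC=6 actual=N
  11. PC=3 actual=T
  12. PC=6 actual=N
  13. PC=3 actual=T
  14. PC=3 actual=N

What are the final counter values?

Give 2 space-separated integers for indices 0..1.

Answer: 0 2

Derivation:
Ev 1: PC=3 idx=1 pred=N actual=T -> ctr[1]=2
Ev 2: PC=3 idx=1 pred=T actual=T -> ctr[1]=3
Ev 3: PC=6 idx=0 pred=N actual=N -> ctr[0]=0
Ev 4: PC=6 idx=0 pred=N actual=T -> ctr[0]=1
Ev 5: PC=3 idx=1 pred=T actual=N -> ctr[1]=2
Ev 6: PC=6 idx=0 pred=N actual=T -> ctr[0]=2
Ev 7: PC=6 idx=0 pred=T actual=T -> ctr[0]=3
Ev 8: PC=6 idx=0 pred=T actual=N -> ctr[0]=2
Ev 9: PC=3 idx=1 pred=T actual=N -> ctr[1]=1
Ev 10: PC=6 idx=0 pred=T actual=N -> ctr[0]=1
Ev 11: PC=3 idx=1 pred=N actual=T -> ctr[1]=2
Ev 12: PC=6 idx=0 pred=N actual=N -> ctr[0]=0
Ev 13: PC=3 idx=1 pred=T actual=T -> ctr[1]=3
Ev 14: PC=3 idx=1 pred=T actual=N -> ctr[1]=2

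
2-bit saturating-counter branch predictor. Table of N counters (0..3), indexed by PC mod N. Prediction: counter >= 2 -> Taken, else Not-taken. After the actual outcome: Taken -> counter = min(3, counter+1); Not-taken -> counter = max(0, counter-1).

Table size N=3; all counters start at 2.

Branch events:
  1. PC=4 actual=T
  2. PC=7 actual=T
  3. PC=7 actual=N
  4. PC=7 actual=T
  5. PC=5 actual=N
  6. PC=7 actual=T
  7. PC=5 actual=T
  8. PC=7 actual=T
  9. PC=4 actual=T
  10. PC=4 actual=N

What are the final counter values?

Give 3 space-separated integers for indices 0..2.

Answer: 2 2 2

Derivation:
Ev 1: PC=4 idx=1 pred=T actual=T -> ctr[1]=3
Ev 2: PC=7 idx=1 pred=T actual=T -> ctr[1]=3
Ev 3: PC=7 idx=1 pred=T actual=N -> ctr[1]=2
Ev 4: PC=7 idx=1 pred=T actual=T -> ctr[1]=3
Ev 5: PC=5 idx=2 pred=T actual=N -> ctr[2]=1
Ev 6: PC=7 idx=1 pred=T actual=T -> ctr[1]=3
Ev 7: PC=5 idx=2 pred=N actual=T -> ctr[2]=2
Ev 8: PC=7 idx=1 pred=T actual=T -> ctr[1]=3
Ev 9: PC=4 idx=1 pred=T actual=T -> ctr[1]=3
Ev 10: PC=4 idx=1 pred=T actual=N -> ctr[1]=2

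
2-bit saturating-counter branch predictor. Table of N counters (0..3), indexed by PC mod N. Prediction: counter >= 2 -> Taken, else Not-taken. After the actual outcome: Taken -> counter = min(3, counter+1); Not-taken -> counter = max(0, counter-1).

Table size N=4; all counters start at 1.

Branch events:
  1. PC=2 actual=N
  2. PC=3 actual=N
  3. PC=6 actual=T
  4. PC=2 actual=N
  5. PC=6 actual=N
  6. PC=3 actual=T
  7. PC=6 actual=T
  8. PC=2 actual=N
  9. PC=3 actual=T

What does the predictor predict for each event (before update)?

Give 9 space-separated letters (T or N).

Answer: N N N N N N N N N

Derivation:
Ev 1: PC=2 idx=2 pred=N actual=N -> ctr[2]=0
Ev 2: PC=3 idx=3 pred=N actual=N -> ctr[3]=0
Ev 3: PC=6 idx=2 pred=N actual=T -> ctr[2]=1
Ev 4: PC=2 idx=2 pred=N actual=N -> ctr[2]=0
Ev 5: PC=6 idx=2 pred=N actual=N -> ctr[2]=0
Ev 6: PC=3 idx=3 pred=N actual=T -> ctr[3]=1
Ev 7: PC=6 idx=2 pred=N actual=T -> ctr[2]=1
Ev 8: PC=2 idx=2 pred=N actual=N -> ctr[2]=0
Ev 9: PC=3 idx=3 pred=N actual=T -> ctr[3]=2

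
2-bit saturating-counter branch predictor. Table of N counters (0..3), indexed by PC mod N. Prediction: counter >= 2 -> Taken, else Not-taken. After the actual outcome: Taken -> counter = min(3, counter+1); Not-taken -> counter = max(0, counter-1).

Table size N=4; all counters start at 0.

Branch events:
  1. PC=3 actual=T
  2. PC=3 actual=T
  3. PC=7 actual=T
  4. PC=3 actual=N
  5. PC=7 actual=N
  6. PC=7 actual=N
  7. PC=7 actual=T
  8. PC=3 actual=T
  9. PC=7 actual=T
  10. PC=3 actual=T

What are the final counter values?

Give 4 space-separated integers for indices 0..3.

Ev 1: PC=3 idx=3 pred=N actual=T -> ctr[3]=1
Ev 2: PC=3 idx=3 pred=N actual=T -> ctr[3]=2
Ev 3: PC=7 idx=3 pred=T actual=T -> ctr[3]=3
Ev 4: PC=3 idx=3 pred=T actual=N -> ctr[3]=2
Ev 5: PC=7 idx=3 pred=T actual=N -> ctr[3]=1
Ev 6: PC=7 idx=3 pred=N actual=N -> ctr[3]=0
Ev 7: PC=7 idx=3 pred=N actual=T -> ctr[3]=1
Ev 8: PC=3 idx=3 pred=N actual=T -> ctr[3]=2
Ev 9: PC=7 idx=3 pred=T actual=T -> ctr[3]=3
Ev 10: PC=3 idx=3 pred=T actual=T -> ctr[3]=3

Answer: 0 0 0 3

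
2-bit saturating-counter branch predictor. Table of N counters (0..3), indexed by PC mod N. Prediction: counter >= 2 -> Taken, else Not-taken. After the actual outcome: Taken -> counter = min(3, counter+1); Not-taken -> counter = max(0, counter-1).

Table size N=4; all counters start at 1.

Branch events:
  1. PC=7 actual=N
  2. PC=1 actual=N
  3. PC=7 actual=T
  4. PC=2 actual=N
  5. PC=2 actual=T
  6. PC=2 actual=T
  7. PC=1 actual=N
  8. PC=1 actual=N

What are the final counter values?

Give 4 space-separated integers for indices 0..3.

Answer: 1 0 2 1

Derivation:
Ev 1: PC=7 idx=3 pred=N actual=N -> ctr[3]=0
Ev 2: PC=1 idx=1 pred=N actual=N -> ctr[1]=0
Ev 3: PC=7 idx=3 pred=N actual=T -> ctr[3]=1
Ev 4: PC=2 idx=2 pred=N actual=N -> ctr[2]=0
Ev 5: PC=2 idx=2 pred=N actual=T -> ctr[2]=1
Ev 6: PC=2 idx=2 pred=N actual=T -> ctr[2]=2
Ev 7: PC=1 idx=1 pred=N actual=N -> ctr[1]=0
Ev 8: PC=1 idx=1 pred=N actual=N -> ctr[1]=0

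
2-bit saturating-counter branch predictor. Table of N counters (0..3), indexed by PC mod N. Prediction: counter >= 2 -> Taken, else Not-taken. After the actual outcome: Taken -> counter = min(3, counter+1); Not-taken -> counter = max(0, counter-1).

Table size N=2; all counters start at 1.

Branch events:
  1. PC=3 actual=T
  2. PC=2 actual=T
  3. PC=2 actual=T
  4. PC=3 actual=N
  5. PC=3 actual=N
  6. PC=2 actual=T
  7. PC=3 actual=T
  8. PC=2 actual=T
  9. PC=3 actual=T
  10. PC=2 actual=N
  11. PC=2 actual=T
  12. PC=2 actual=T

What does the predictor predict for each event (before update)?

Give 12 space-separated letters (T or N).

Answer: N N T T N T N T N T T T

Derivation:
Ev 1: PC=3 idx=1 pred=N actual=T -> ctr[1]=2
Ev 2: PC=2 idx=0 pred=N actual=T -> ctr[0]=2
Ev 3: PC=2 idx=0 pred=T actual=T -> ctr[0]=3
Ev 4: PC=3 idx=1 pred=T actual=N -> ctr[1]=1
Ev 5: PC=3 idx=1 pred=N actual=N -> ctr[1]=0
Ev 6: PC=2 idx=0 pred=T actual=T -> ctr[0]=3
Ev 7: PC=3 idx=1 pred=N actual=T -> ctr[1]=1
Ev 8: PC=2 idx=0 pred=T actual=T -> ctr[0]=3
Ev 9: PC=3 idx=1 pred=N actual=T -> ctr[1]=2
Ev 10: PC=2 idx=0 pred=T actual=N -> ctr[0]=2
Ev 11: PC=2 idx=0 pred=T actual=T -> ctr[0]=3
Ev 12: PC=2 idx=0 pred=T actual=T -> ctr[0]=3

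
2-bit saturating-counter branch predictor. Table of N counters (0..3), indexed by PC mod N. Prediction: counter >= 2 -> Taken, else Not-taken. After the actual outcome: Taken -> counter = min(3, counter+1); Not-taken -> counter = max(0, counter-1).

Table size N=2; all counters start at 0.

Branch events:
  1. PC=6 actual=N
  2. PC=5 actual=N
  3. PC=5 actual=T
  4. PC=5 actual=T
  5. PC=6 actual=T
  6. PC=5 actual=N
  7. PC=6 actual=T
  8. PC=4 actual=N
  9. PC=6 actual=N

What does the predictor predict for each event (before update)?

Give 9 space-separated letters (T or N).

Ev 1: PC=6 idx=0 pred=N actual=N -> ctr[0]=0
Ev 2: PC=5 idx=1 pred=N actual=N -> ctr[1]=0
Ev 3: PC=5 idx=1 pred=N actual=T -> ctr[1]=1
Ev 4: PC=5 idx=1 pred=N actual=T -> ctr[1]=2
Ev 5: PC=6 idx=0 pred=N actual=T -> ctr[0]=1
Ev 6: PC=5 idx=1 pred=T actual=N -> ctr[1]=1
Ev 7: PC=6 idx=0 pred=N actual=T -> ctr[0]=2
Ev 8: PC=4 idx=0 pred=T actual=N -> ctr[0]=1
Ev 9: PC=6 idx=0 pred=N actual=N -> ctr[0]=0

Answer: N N N N N T N T N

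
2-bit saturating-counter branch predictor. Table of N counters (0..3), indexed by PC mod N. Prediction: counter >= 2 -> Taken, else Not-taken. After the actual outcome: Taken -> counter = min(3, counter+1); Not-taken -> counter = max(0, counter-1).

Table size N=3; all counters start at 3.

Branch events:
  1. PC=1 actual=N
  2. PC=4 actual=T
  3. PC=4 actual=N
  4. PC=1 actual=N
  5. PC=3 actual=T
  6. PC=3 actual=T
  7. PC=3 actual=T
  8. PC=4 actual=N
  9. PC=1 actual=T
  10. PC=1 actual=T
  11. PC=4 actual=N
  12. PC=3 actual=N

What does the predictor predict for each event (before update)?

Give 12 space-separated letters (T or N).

Answer: T T T T T T T N N N T T

Derivation:
Ev 1: PC=1 idx=1 pred=T actual=N -> ctr[1]=2
Ev 2: PC=4 idx=1 pred=T actual=T -> ctr[1]=3
Ev 3: PC=4 idx=1 pred=T actual=N -> ctr[1]=2
Ev 4: PC=1 idx=1 pred=T actual=N -> ctr[1]=1
Ev 5: PC=3 idx=0 pred=T actual=T -> ctr[0]=3
Ev 6: PC=3 idx=0 pred=T actual=T -> ctr[0]=3
Ev 7: PC=3 idx=0 pred=T actual=T -> ctr[0]=3
Ev 8: PC=4 idx=1 pred=N actual=N -> ctr[1]=0
Ev 9: PC=1 idx=1 pred=N actual=T -> ctr[1]=1
Ev 10: PC=1 idx=1 pred=N actual=T -> ctr[1]=2
Ev 11: PC=4 idx=1 pred=T actual=N -> ctr[1]=1
Ev 12: PC=3 idx=0 pred=T actual=N -> ctr[0]=2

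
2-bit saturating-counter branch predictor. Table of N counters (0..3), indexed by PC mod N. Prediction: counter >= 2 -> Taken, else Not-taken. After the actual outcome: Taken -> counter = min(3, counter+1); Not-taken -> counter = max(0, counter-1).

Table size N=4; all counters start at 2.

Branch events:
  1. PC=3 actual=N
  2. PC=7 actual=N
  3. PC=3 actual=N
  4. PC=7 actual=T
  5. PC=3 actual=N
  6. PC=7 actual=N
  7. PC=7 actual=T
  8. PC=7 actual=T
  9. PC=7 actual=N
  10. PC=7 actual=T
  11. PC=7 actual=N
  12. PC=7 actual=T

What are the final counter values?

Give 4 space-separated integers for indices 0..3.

Ev 1: PC=3 idx=3 pred=T actual=N -> ctr[3]=1
Ev 2: PC=7 idx=3 pred=N actual=N -> ctr[3]=0
Ev 3: PC=3 idx=3 pred=N actual=N -> ctr[3]=0
Ev 4: PC=7 idx=3 pred=N actual=T -> ctr[3]=1
Ev 5: PC=3 idx=3 pred=N actual=N -> ctr[3]=0
Ev 6: PC=7 idx=3 pred=N actual=N -> ctr[3]=0
Ev 7: PC=7 idx=3 pred=N actual=T -> ctr[3]=1
Ev 8: PC=7 idx=3 pred=N actual=T -> ctr[3]=2
Ev 9: PC=7 idx=3 pred=T actual=N -> ctr[3]=1
Ev 10: PC=7 idx=3 pred=N actual=T -> ctr[3]=2
Ev 11: PC=7 idx=3 pred=T actual=N -> ctr[3]=1
Ev 12: PC=7 idx=3 pred=N actual=T -> ctr[3]=2

Answer: 2 2 2 2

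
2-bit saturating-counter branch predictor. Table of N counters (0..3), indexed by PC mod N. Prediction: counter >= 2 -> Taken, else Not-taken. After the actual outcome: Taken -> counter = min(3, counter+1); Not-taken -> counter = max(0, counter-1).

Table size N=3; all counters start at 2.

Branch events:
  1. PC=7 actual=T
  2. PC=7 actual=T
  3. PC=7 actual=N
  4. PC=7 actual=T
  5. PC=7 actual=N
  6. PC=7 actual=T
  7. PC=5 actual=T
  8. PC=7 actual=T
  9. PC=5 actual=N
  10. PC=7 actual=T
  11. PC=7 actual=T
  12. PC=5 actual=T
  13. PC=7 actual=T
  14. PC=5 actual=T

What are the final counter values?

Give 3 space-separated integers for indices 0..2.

Ev 1: PC=7 idx=1 pred=T actual=T -> ctr[1]=3
Ev 2: PC=7 idx=1 pred=T actual=T -> ctr[1]=3
Ev 3: PC=7 idx=1 pred=T actual=N -> ctr[1]=2
Ev 4: PC=7 idx=1 pred=T actual=T -> ctr[1]=3
Ev 5: PC=7 idx=1 pred=T actual=N -> ctr[1]=2
Ev 6: PC=7 idx=1 pred=T actual=T -> ctr[1]=3
Ev 7: PC=5 idx=2 pred=T actual=T -> ctr[2]=3
Ev 8: PC=7 idx=1 pred=T actual=T -> ctr[1]=3
Ev 9: PC=5 idx=2 pred=T actual=N -> ctr[2]=2
Ev 10: PC=7 idx=1 pred=T actual=T -> ctr[1]=3
Ev 11: PC=7 idx=1 pred=T actual=T -> ctr[1]=3
Ev 12: PC=5 idx=2 pred=T actual=T -> ctr[2]=3
Ev 13: PC=7 idx=1 pred=T actual=T -> ctr[1]=3
Ev 14: PC=5 idx=2 pred=T actual=T -> ctr[2]=3

Answer: 2 3 3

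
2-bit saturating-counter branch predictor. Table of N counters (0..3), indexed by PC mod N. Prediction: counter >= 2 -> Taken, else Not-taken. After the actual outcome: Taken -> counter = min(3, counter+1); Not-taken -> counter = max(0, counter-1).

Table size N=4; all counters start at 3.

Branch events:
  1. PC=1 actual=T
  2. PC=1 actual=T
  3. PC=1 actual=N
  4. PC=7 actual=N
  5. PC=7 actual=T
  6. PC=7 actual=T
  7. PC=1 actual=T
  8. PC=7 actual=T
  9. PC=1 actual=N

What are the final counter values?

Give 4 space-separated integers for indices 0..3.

Ev 1: PC=1 idx=1 pred=T actual=T -> ctr[1]=3
Ev 2: PC=1 idx=1 pred=T actual=T -> ctr[1]=3
Ev 3: PC=1 idx=1 pred=T actual=N -> ctr[1]=2
Ev 4: PC=7 idx=3 pred=T actual=N -> ctr[3]=2
Ev 5: PC=7 idx=3 pred=T actual=T -> ctr[3]=3
Ev 6: PC=7 idx=3 pred=T actual=T -> ctr[3]=3
Ev 7: PC=1 idx=1 pred=T actual=T -> ctr[1]=3
Ev 8: PC=7 idx=3 pred=T actual=T -> ctr[3]=3
Ev 9: PC=1 idx=1 pred=T actual=N -> ctr[1]=2

Answer: 3 2 3 3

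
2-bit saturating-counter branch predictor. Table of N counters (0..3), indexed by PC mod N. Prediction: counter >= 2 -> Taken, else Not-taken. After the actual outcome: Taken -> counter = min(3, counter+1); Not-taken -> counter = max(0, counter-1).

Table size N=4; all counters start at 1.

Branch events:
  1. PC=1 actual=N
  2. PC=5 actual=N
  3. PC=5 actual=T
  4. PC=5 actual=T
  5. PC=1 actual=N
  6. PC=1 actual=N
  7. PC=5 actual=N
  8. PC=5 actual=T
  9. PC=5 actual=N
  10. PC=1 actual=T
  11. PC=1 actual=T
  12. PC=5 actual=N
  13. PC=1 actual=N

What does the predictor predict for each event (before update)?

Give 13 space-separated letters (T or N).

Answer: N N N N T N N N N N N T N

Derivation:
Ev 1: PC=1 idx=1 pred=N actual=N -> ctr[1]=0
Ev 2: PC=5 idx=1 pred=N actual=N -> ctr[1]=0
Ev 3: PC=5 idx=1 pred=N actual=T -> ctr[1]=1
Ev 4: PC=5 idx=1 pred=N actual=T -> ctr[1]=2
Ev 5: PC=1 idx=1 pred=T actual=N -> ctr[1]=1
Ev 6: PC=1 idx=1 pred=N actual=N -> ctr[1]=0
Ev 7: PC=5 idx=1 pred=N actual=N -> ctr[1]=0
Ev 8: PC=5 idx=1 pred=N actual=T -> ctr[1]=1
Ev 9: PC=5 idx=1 pred=N actual=N -> ctr[1]=0
Ev 10: PC=1 idx=1 pred=N actual=T -> ctr[1]=1
Ev 11: PC=1 idx=1 pred=N actual=T -> ctr[1]=2
Ev 12: PC=5 idx=1 pred=T actual=N -> ctr[1]=1
Ev 13: PC=1 idx=1 pred=N actual=N -> ctr[1]=0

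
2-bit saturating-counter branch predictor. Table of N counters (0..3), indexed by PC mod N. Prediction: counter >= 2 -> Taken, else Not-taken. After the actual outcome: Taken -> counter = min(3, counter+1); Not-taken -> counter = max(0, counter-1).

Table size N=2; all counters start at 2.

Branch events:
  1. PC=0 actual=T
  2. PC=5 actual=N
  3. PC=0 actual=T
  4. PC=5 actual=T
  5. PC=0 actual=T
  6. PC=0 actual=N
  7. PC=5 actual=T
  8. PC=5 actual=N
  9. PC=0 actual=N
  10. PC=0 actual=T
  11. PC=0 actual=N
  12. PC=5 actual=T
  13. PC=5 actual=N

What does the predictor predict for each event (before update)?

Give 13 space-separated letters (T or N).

Ev 1: PC=0 idx=0 pred=T actual=T -> ctr[0]=3
Ev 2: PC=5 idx=1 pred=T actual=N -> ctr[1]=1
Ev 3: PC=0 idx=0 pred=T actual=T -> ctr[0]=3
Ev 4: PC=5 idx=1 pred=N actual=T -> ctr[1]=2
Ev 5: PC=0 idx=0 pred=T actual=T -> ctr[0]=3
Ev 6: PC=0 idx=0 pred=T actual=N -> ctr[0]=2
Ev 7: PC=5 idx=1 pred=T actual=T -> ctr[1]=3
Ev 8: PC=5 idx=1 pred=T actual=N -> ctr[1]=2
Ev 9: PC=0 idx=0 pred=T actual=N -> ctr[0]=1
Ev 10: PC=0 idx=0 pred=N actual=T -> ctr[0]=2
Ev 11: PC=0 idx=0 pred=T actual=N -> ctr[0]=1
Ev 12: PC=5 idx=1 pred=T actual=T -> ctr[1]=3
Ev 13: PC=5 idx=1 pred=T actual=N -> ctr[1]=2

Answer: T T T N T T T T T N T T T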